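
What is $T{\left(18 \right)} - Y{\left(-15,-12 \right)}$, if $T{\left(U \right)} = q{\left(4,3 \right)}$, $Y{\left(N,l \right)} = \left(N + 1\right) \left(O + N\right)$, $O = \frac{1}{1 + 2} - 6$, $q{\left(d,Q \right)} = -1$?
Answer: $- \frac{871}{3} \approx -290.33$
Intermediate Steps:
$O = - \frac{17}{3}$ ($O = \frac{1}{3} - 6 = - \frac{17}{3} \approx -5.6667$)
$Y{\left(N,l \right)} = \left(1 + N\right) \left(- \frac{17}{3} + N\right)$ ($Y{\left(N,l \right)} = \left(N + 1\right) \left(- \frac{17}{3} + N\right) = \left(1 + N\right) \left(- \frac{17}{3} + N\right)$)
$T{\left(U \right)} = -1$
$T{\left(18 \right)} - Y{\left(-15,-12 \right)} = -1 - \left(- \frac{17}{3} + \left(-15\right)^{2} - -70\right) = -1 - \left(- \frac{17}{3} + 225 + 70\right) = -1 - \frac{868}{3} = - \frac{871}{3}$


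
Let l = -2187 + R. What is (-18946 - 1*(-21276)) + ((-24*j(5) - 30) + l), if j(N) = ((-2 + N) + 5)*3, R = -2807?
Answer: -3270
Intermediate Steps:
l = -4994 (l = -2187 - 2807 = -4994)
j(N) = 9 + 3*N (j(N) = (3 + N)*3 = 9 + 3*N)
(-18946 - 1*(-21276)) + ((-24*j(5) - 30) + l) = (-18946 - 1*(-21276)) + ((-24*(9 + 3*5) - 30) - 4994) = (-18946 + 21276) + ((-24*(9 + 15) - 30) - 4994) = 2330 + ((-24*24 - 30) - 4994) = 2330 + ((-576 - 30) - 4994) = 2330 + (-606 - 4994) = 2330 - 5600 = -3270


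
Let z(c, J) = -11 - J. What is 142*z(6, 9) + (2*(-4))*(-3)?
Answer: -2816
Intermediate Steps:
142*z(6, 9) + (2*(-4))*(-3) = 142*(-11 - 1*9) + (2*(-4))*(-3) = 142*(-11 - 9) - 8*(-3) = 142*(-20) + 24 = -2840 + 24 = -2816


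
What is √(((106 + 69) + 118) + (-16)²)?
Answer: 3*√61 ≈ 23.431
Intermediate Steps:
√(((106 + 69) + 118) + (-16)²) = √((175 + 118) + 256) = √(293 + 256) = √549 = 3*√61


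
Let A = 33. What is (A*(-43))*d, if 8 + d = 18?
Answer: -14190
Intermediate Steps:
d = 10 (d = -8 + 18 = 10)
(A*(-43))*d = (33*(-43))*10 = -1419*10 = -14190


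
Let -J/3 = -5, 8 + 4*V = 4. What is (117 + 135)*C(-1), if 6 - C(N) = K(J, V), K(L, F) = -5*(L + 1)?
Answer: 21672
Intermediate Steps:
V = -1 (V = -2 + (¼)*4 = -2 + 1 = -1)
J = 15 (J = -3*(-5) = 15)
K(L, F) = -5 - 5*L (K(L, F) = -5*(1 + L) = -5 - 5*L)
C(N) = 86 (C(N) = 6 - (-5 - 5*15) = 6 - (-5 - 75) = 6 - 1*(-80) = 6 + 80 = 86)
(117 + 135)*C(-1) = (117 + 135)*86 = 252*86 = 21672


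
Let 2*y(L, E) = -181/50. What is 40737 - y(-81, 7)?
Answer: 4073881/100 ≈ 40739.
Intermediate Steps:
y(L, E) = -181/100 (y(L, E) = (-181/50)/2 = (-181*1/50)/2 = (½)*(-181/50) = -181/100)
40737 - y(-81, 7) = 40737 - 1*(-181/100) = 40737 + 181/100 = 4073881/100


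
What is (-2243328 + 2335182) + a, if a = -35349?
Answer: 56505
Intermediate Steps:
(-2243328 + 2335182) + a = (-2243328 + 2335182) - 35349 = 91854 - 35349 = 56505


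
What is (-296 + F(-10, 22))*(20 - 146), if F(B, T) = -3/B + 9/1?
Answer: 180621/5 ≈ 36124.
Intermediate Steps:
F(B, T) = 9 - 3/B (F(B, T) = -3/B + 9*1 = -3/B + 9 = 9 - 3/B)
(-296 + F(-10, 22))*(20 - 146) = (-296 + (9 - 3/(-10)))*(20 - 146) = (-296 + (9 - 3*(-1/10)))*(-126) = (-296 + (9 + 3/10))*(-126) = (-296 + 93/10)*(-126) = -2867/10*(-126) = 180621/5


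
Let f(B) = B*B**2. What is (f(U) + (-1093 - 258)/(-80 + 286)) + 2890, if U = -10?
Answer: 387989/206 ≈ 1883.4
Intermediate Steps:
f(B) = B**3
(f(U) + (-1093 - 258)/(-80 + 286)) + 2890 = ((-10)**3 + (-1093 - 258)/(-80 + 286)) + 2890 = (-1000 - 1351/206) + 2890 = -207351/206 + 2890 = 387989/206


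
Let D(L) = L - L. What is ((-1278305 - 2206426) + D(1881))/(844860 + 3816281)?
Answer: -3484731/4661141 ≈ -0.74761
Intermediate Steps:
D(L) = 0
((-1278305 - 2206426) + D(1881))/(844860 + 3816281) = ((-1278305 - 2206426) + 0)/(844860 + 3816281) = (-3484731 + 0)/4661141 = -3484731*1/4661141 = -3484731/4661141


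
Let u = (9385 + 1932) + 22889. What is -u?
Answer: -34206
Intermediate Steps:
u = 34206 (u = 11317 + 22889 = 34206)
-u = -1*34206 = -34206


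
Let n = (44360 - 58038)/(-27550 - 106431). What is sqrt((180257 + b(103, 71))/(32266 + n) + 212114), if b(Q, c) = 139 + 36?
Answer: sqrt(15485322511055666663387)/270190289 ≈ 460.56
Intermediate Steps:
n = 13678/133981 (n = -13678/(-133981) = -13678*(-1/133981) = 13678/133981 ≈ 0.10209)
b(Q, c) = 175
sqrt((180257 + b(103, 71))/(32266 + n) + 212114) = sqrt((180257 + 175)/(32266 + 13678/133981) + 212114) = sqrt(180432/(4323044624/133981) + 212114) = sqrt(180432*(133981/4323044624) + 212114) = sqrt(1510903737/270190289 + 212114) = sqrt(57312653864683/270190289) = sqrt(15485322511055666663387)/270190289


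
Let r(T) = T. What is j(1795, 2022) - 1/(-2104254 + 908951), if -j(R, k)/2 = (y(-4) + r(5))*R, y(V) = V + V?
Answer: 12873413311/1195303 ≈ 10770.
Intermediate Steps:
y(V) = 2*V
j(R, k) = 6*R (j(R, k) = -2*(2*(-4) + 5)*R = -2*(-8 + 5)*R = -(-6)*R = 6*R)
j(1795, 2022) - 1/(-2104254 + 908951) = 6*1795 - 1/(-2104254 + 908951) = 10770 - 1/(-1195303) = 10770 - 1*(-1/1195303) = 10770 + 1/1195303 = 12873413311/1195303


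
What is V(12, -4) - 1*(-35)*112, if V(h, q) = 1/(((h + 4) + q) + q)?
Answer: 31361/8 ≈ 3920.1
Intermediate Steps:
V(h, q) = 1/(4 + h + 2*q) (V(h, q) = 1/(((4 + h) + q) + q) = 1/((4 + h + q) + q) = 1/(4 + h + 2*q))
V(12, -4) - 1*(-35)*112 = 1/(4 + 12 + 2*(-4)) - 1*(-35)*112 = 1/(4 + 12 - 8) + 35*112 = 1/8 + 3920 = ⅛ + 3920 = 31361/8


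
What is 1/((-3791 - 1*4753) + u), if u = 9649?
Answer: 1/1105 ≈ 0.00090498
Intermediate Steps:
1/((-3791 - 1*4753) + u) = 1/((-3791 - 1*4753) + 9649) = 1/((-3791 - 4753) + 9649) = 1/(-8544 + 9649) = 1/1105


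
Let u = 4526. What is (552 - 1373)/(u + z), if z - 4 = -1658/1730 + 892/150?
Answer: -10652475/58841473 ≈ -0.18104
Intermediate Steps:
z = 116623/12975 (z = 4 + (-1658/1730 + 892/150) = 4 + (-1658*1/1730 + 892*(1/150)) = 4 + (-829/865 + 446/75) = 4 + 64723/12975 = 116623/12975 ≈ 8.9883)
(552 - 1373)/(u + z) = (552 - 1373)/(4526 + 116623/12975) = -821/58841473/12975 = -821*12975/58841473 = -10652475/58841473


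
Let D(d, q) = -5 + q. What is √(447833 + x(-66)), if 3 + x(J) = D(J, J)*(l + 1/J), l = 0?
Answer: √1950752166/66 ≈ 669.20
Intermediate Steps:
x(J) = -3 + (-5 + J)/J (x(J) = -3 + (-5 + J)*(0 + 1/J) = -3 + (-5 + J)/J)
√(447833 + x(-66)) = √(447833 + (-2 - 5/(-66))) = √(447833 + (-2 - 5*(-1/66))) = √(447833 + (-2 + 5/66)) = √(447833 - 127/66) = √(29556851/66) = √1950752166/66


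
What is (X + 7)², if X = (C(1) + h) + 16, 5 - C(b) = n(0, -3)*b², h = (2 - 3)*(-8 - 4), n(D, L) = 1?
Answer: 1521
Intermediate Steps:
h = 12 (h = -1*(-12) = 12)
C(b) = 5 - b²
X = 32 (X = ((5 - 1*1²) + 12) + 16 = ((5 - 1*1) + 12) + 16 = ((5 - 1) + 12) + 16 = (4 + 12) + 16 = 16 + 16 = 32)
(X + 7)² = (32 + 7)² = 39² = 1521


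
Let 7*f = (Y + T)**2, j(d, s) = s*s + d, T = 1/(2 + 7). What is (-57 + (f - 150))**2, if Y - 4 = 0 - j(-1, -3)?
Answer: 275294464/6561 ≈ 41959.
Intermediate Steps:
T = 1/9 ≈ 0.11111
j(d, s) = d + s**2 (j(d, s) = s**2 + d = d + s**2)
Y = -4 (Y = 4 + (0 - (-1 + (-3)**2)) = 4 + (0 - (-1 + 9)) = 4 + (0 - 1*8) = 4 + (0 - 8) = 4 - 8 = -4)
f = 175/81 (f = (-4 + 1/9)**2/7 = (-35/9)**2/7 = (1/7)*(1225/81) = 175/81 ≈ 2.1605)
(-57 + (f - 150))**2 = (-57 + (175/81 - 150))**2 = (-57 - 11975/81)**2 = (-16592/81)**2 = 275294464/6561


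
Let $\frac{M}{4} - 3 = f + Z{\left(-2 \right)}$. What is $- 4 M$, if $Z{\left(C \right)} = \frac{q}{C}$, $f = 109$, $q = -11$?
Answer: $-1880$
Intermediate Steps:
$Z{\left(C \right)} = - \frac{11}{C}$
$M = 470$ ($M = 12 + 4 \left(109 - \frac{11}{-2}\right) = 12 + 4 \left(109 - - \frac{11}{2}\right) = 12 + 4 \left(109 + \frac{11}{2}\right) = 12 + 4 \cdot \frac{229}{2} = 12 + 458 = 470$)
$- 4 M = \left(-4\right) 470 = -1880$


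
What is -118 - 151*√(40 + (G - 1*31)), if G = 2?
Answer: -118 - 151*√11 ≈ -618.81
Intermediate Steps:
-118 - 151*√(40 + (G - 1*31)) = -118 - 151*√(40 + (2 - 1*31)) = -118 - 151*√(40 + (2 - 31)) = -118 - 151*√(40 - 29) = -118 - 151*√11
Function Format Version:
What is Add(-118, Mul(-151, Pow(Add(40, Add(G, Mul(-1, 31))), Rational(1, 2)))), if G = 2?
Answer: Add(-118, Mul(-151, Pow(11, Rational(1, 2)))) ≈ -618.81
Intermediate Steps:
Add(-118, Mul(-151, Pow(Add(40, Add(G, Mul(-1, 31))), Rational(1, 2)))) = Add(-118, Mul(-151, Pow(Add(40, Add(2, Mul(-1, 31))), Rational(1, 2)))) = Add(-118, Mul(-151, Pow(Add(40, Add(2, -31)), Rational(1, 2)))) = Add(-118, Mul(-151, Pow(Add(40, -29), Rational(1, 2)))) = Add(-118, Mul(-151, Pow(11, Rational(1, 2))))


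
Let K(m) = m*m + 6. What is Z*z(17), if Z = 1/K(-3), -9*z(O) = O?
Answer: -17/135 ≈ -0.12593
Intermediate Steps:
z(O) = -O/9
K(m) = 6 + m² (K(m) = m² + 6 = 6 + m²)
Z = 1/15 (Z = 1/(6 + (-3)²) = 1/(6 + 9) = 1/15 ≈ 0.066667)
Z*z(17) = (-⅑*17)/15 = (1/15)*(-17/9) = -17/135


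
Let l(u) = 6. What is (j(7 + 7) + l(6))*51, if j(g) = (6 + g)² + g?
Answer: 21420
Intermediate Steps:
j(g) = g + (6 + g)²
(j(7 + 7) + l(6))*51 = (((7 + 7) + (6 + (7 + 7))²) + 6)*51 = ((14 + (6 + 14)²) + 6)*51 = ((14 + 20²) + 6)*51 = ((14 + 400) + 6)*51 = (414 + 6)*51 = 420*51 = 21420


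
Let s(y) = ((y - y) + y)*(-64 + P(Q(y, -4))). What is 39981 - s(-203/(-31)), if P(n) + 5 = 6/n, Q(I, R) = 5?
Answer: 6265872/155 ≈ 40425.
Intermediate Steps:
P(n) = -5 + 6/n
s(y) = -339*y/5 (s(y) = ((y - y) + y)*(-64 + (-5 + 6/5)) = (0 + y)*(-64 + (-5 + 6*(⅕))) = y*(-64 + (-5 + 6/5)) = y*(-64 - 19/5) = y*(-339/5) = -339*y/5)
39981 - s(-203/(-31)) = 39981 - (-339)*(-203/(-31))/5 = 39981 - (-339)*(-203*(-1/31))/5 = 39981 - (-339)*203/(5*31) = 39981 - 1*(-68817/155) = 39981 + 68817/155 = 6265872/155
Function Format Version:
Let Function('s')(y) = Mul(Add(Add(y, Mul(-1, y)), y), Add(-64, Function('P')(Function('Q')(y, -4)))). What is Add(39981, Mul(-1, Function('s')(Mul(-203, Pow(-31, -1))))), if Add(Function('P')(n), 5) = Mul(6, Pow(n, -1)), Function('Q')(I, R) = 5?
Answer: Rational(6265872, 155) ≈ 40425.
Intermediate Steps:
Function('P')(n) = Add(-5, Mul(6, Pow(n, -1)))
Function('s')(y) = Mul(Rational(-339, 5), y) (Function('s')(y) = Mul(Add(Add(y, Mul(-1, y)), y), Add(-64, Add(-5, Mul(6, Pow(5, -1))))) = Mul(Add(0, y), Add(-64, Add(-5, Mul(6, Rational(1, 5))))) = Mul(y, Add(-64, Add(-5, Rational(6, 5)))) = Mul(y, Add(-64, Rational(-19, 5))) = Mul(y, Rational(-339, 5)) = Mul(Rational(-339, 5), y))
Add(39981, Mul(-1, Function('s')(Mul(-203, Pow(-31, -1))))) = Add(39981, Mul(-1, Mul(Rational(-339, 5), Mul(-203, Pow(-31, -1))))) = Add(39981, Mul(-1, Mul(Rational(-339, 5), Mul(-203, Rational(-1, 31))))) = Add(39981, Mul(-1, Mul(Rational(-339, 5), Rational(203, 31)))) = Add(39981, Mul(-1, Rational(-68817, 155))) = Add(39981, Rational(68817, 155)) = Rational(6265872, 155)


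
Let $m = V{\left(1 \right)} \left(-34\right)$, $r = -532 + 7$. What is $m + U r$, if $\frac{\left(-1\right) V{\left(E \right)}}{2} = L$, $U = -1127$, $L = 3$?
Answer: $591879$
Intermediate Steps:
$r = -525$
$V{\left(E \right)} = -6$ ($V{\left(E \right)} = \left(-2\right) 3 = -6$)
$m = 204$ ($m = \left(-6\right) \left(-34\right) = 204$)
$m + U r = 204 - -591675 = 204 + 591675 = 591879$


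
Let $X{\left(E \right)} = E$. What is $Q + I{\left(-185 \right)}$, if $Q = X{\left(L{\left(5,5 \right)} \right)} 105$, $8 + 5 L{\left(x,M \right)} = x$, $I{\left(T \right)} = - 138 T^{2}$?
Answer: $-4723113$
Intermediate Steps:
$L{\left(x,M \right)} = - \frac{8}{5} + \frac{x}{5}$
$Q = -63$ ($Q = \left(- \frac{8}{5} + \frac{1}{5} \cdot 5\right) 105 = \left(- \frac{8}{5} + 1\right) 105 = \left(- \frac{3}{5}\right) 105 = -63$)
$Q + I{\left(-185 \right)} = -63 - 138 \left(-185\right)^{2} = -63 - 4723050 = -4723113$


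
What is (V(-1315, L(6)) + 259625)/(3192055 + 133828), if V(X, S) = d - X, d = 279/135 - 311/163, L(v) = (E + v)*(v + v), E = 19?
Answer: 637998688/8131783935 ≈ 0.078457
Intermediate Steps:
L(v) = 2*v*(19 + v) (L(v) = (19 + v)*(v + v) = (19 + v)*(2*v) = 2*v*(19 + v))
d = 388/2445 (d = 279*(1/135) - 311*1/163 = 31/15 - 311/163 = 388/2445 ≈ 0.15869)
V(X, S) = 388/2445 - X
(V(-1315, L(6)) + 259625)/(3192055 + 133828) = ((388/2445 - 1*(-1315)) + 259625)/(3192055 + 133828) = ((388/2445 + 1315) + 259625)/3325883 = (3215563/2445 + 259625)*(1/3325883) = (637998688/2445)*(1/3325883) = 637998688/8131783935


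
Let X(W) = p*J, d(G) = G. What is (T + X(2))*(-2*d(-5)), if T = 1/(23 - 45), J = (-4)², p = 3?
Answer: 5275/11 ≈ 479.55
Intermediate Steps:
J = 16
T = -1/22 (T = 1/(-22) = -1/22 ≈ -0.045455)
X(W) = 48 (X(W) = 3*16 = 48)
(T + X(2))*(-2*d(-5)) = (-1/22 + 48)*(-2*(-5)) = (1055/22)*10 = 5275/11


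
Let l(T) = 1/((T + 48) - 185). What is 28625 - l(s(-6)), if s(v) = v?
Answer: 4093376/143 ≈ 28625.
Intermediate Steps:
l(T) = 1/(-137 + T) (l(T) = 1/((48 + T) - 185) = 1/(-137 + T))
28625 - l(s(-6)) = 28625 - 1/(-137 - 6) = 28625 - 1/(-143) = 28625 - 1*(-1/143) = 28625 + 1/143 = 4093376/143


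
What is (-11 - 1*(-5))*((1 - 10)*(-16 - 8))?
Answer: -1296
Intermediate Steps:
(-11 - 1*(-5))*((1 - 10)*(-16 - 8)) = (-11 + 5)*(-9*(-24)) = -6*216 = -1296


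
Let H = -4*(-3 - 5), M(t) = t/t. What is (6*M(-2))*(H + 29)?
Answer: 366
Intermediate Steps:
M(t) = 1
H = 32 (H = -4*(-8) = 32)
(6*M(-2))*(H + 29) = (6*1)*(32 + 29) = 6*61 = 366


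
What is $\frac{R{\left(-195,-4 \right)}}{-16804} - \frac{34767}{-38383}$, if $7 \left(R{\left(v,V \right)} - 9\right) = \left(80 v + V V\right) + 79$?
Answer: $\frac{334448783}{322493966} \approx 1.0371$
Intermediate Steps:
$R{\left(v,V \right)} = \frac{142}{7} + \frac{V^{2}}{7} + \frac{80 v}{7}$ ($R{\left(v,V \right)} = 9 + \frac{\left(80 v + V V\right) + 79}{7} = 9 + \frac{\left(80 v + V^{2}\right) + 79}{7} = 9 + \frac{\left(V^{2} + 80 v\right) + 79}{7} = 9 + \frac{79 + V^{2} + 80 v}{7} = 9 + \left(\frac{79}{7} + \frac{V^{2}}{7} + \frac{80 v}{7}\right) = \frac{142}{7} + \frac{V^{2}}{7} + \frac{80 v}{7}$)
$\frac{R{\left(-195,-4 \right)}}{-16804} - \frac{34767}{-38383} = \frac{\frac{142}{7} + \frac{\left(-4\right)^{2}}{7} + \frac{80}{7} \left(-195\right)}{-16804} - \frac{34767}{-38383} = \left(\frac{142}{7} + \frac{1}{7} \cdot 16 - \frac{15600}{7}\right) \left(- \frac{1}{16804}\right) - - \frac{34767}{38383} = \left(\frac{142}{7} + \frac{16}{7} - \frac{15600}{7}\right) \left(- \frac{1}{16804}\right) + \frac{34767}{38383} = \left(-2206\right) \left(- \frac{1}{16804}\right) + \frac{34767}{38383} = \frac{1103}{8402} + \frac{34767}{38383} = \frac{334448783}{322493966}$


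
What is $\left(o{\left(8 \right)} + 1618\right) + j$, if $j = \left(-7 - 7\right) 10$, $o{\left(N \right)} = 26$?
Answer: $1504$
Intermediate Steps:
$j = -140$ ($j = \left(-14\right) 10 = -140$)
$\left(o{\left(8 \right)} + 1618\right) + j = \left(26 + 1618\right) - 140 = 1644 - 140 = 1504$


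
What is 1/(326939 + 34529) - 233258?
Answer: -84315302743/361468 ≈ -2.3326e+5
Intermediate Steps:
1/(326939 + 34529) - 233258 = 1/361468 - 233258 = -84315302743/361468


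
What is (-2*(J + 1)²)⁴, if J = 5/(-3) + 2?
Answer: 1048576/6561 ≈ 159.82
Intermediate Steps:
J = ⅓ (J = 5*(-⅓) + 2 = -5/3 + 2 = ⅓ ≈ 0.33333)
(-2*(J + 1)²)⁴ = (-2*(⅓ + 1)²)⁴ = (-2*(4/3)²)⁴ = (-2*16/9)⁴ = (-32/9)⁴ = 1048576/6561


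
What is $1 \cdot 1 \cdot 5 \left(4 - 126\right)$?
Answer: $-610$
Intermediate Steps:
$1 \cdot 1 \cdot 5 \left(4 - 126\right) = 1 \cdot 5 \left(4 - 126\right) = 5 \left(-122\right) = -610$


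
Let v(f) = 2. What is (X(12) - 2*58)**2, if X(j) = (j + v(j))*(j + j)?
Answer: 48400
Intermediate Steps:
X(j) = 2*j*(2 + j) (X(j) = (j + 2)*(j + j) = (2 + j)*(2*j) = 2*j*(2 + j))
(X(12) - 2*58)**2 = (2*12*(2 + 12) - 2*58)**2 = (2*12*14 - 116)**2 = (336 - 116)**2 = 220**2 = 48400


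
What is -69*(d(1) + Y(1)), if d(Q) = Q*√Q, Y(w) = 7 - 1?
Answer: -483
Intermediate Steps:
Y(w) = 6
d(Q) = Q^(3/2)
-69*(d(1) + Y(1)) = -69*(1^(3/2) + 6) = -69*(1 + 6) = -69*7 = -483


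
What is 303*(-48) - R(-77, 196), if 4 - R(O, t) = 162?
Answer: -14386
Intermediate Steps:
R(O, t) = -158 (R(O, t) = 4 - 1*162 = 4 - 162 = -158)
303*(-48) - R(-77, 196) = 303*(-48) - 1*(-158) = -14544 + 158 = -14386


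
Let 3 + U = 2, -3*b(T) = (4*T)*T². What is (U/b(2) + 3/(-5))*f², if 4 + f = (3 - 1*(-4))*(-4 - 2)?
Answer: -42849/40 ≈ -1071.2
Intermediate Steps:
b(T) = -4*T³/3 (b(T) = -4*T*T²/3 = -4*T³/3)
U = -1 (U = -3 + 2 = -1)
f = -46 (f = -4 + (3 - 1*(-4))*(-4 - 2) = -4 + (3 + 4)*(-6) = -4 + 7*(-6) = -4 - 42 = -46)
(U/b(2) + 3/(-5))*f² = (-1/((-4/3*2³)) + 3/(-5))*(-46)² = (-1/((-4/3*8)) + 3*(-⅕))*2116 = (-1/(-32/3) - ⅗)*2116 = (-1*(-3/32) - ⅗)*2116 = (3/32 - ⅗)*2116 = -81/160*2116 = -42849/40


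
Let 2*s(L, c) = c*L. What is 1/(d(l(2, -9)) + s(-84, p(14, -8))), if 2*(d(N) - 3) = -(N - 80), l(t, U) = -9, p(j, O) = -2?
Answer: 2/263 ≈ 0.0076046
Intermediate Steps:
s(L, c) = L*c/2 (s(L, c) = (c*L)/2 = (L*c)/2 = L*c/2)
d(N) = 43 - N/2 (d(N) = 3 + (-(N - 80))/2 = 3 + (-(-80 + N))/2 = 3 + (80 - N)/2 = 3 + (40 - N/2) = 43 - N/2)
1/(d(l(2, -9)) + s(-84, p(14, -8))) = 1/((43 - ½*(-9)) + (½)*(-84)*(-2)) = 1/((43 + 9/2) + 84) = 1/(95/2 + 84) = 1/(263/2) = 2/263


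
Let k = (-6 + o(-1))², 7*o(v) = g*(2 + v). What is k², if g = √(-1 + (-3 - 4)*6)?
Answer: (42 - I*√43)⁴/2401 ≈ 1107.2 - 789.65*I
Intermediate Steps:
g = I*√43 (g = √(-1 - 7*6) = √(-1 - 42) = √(-43) = I*√43 ≈ 6.5574*I)
o(v) = I*√43*(2 + v)/7 (o(v) = ((I*√43)*(2 + v))/7 = (I*√43*(2 + v))/7 = I*√43*(2 + v)/7)
k = (-6 + I*√43/7)² (k = (-6 + I*√43*(2 - 1)/7)² = (-6 + (⅐)*I*√43*1)² = (-6 + I*√43/7)² ≈ 35.122 - 11.241*I)
k² = ((42 - I*√43)²/49)² = (42 - I*√43)⁴/2401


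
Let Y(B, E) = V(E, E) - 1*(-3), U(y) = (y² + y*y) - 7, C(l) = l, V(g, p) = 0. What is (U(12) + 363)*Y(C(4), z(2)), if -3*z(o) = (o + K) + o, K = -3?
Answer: 1932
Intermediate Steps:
z(o) = 1 - 2*o/3 (z(o) = -((o - 3) + o)/3 = -((-3 + o) + o)/3 = -(-3 + 2*o)/3 = 1 - 2*o/3)
U(y) = -7 + 2*y² (U(y) = (y² + y²) - 7 = 2*y² - 7 = -7 + 2*y²)
Y(B, E) = 3 (Y(B, E) = 0 - 1*(-3) = 0 + 3 = 3)
(U(12) + 363)*Y(C(4), z(2)) = ((-7 + 2*12²) + 363)*3 = ((-7 + 2*144) + 363)*3 = ((-7 + 288) + 363)*3 = (281 + 363)*3 = 644*3 = 1932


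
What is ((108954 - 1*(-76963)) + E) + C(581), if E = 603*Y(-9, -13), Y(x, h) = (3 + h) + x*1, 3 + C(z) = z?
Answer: 175038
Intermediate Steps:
C(z) = -3 + z
Y(x, h) = 3 + h + x (Y(x, h) = (3 + h) + x = 3 + h + x)
E = -11457 (E = 603*(3 - 13 - 9) = 603*(-19) = -11457)
((108954 - 1*(-76963)) + E) + C(581) = ((108954 - 1*(-76963)) - 11457) + (-3 + 581) = ((108954 + 76963) - 11457) + 578 = (185917 - 11457) + 578 = 174460 + 578 = 175038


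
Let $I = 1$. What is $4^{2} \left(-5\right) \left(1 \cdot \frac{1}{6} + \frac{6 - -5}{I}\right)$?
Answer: $- \frac{2680}{3} \approx -893.33$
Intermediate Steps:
$4^{2} \left(-5\right) \left(1 \cdot \frac{1}{6} + \frac{6 - -5}{I}\right) = 4^{2} \left(-5\right) \left(1 \cdot \frac{1}{6} + \frac{6 - -5}{1}\right) = 16 \left(-5\right) \left(1 \cdot \frac{1}{6} + \left(6 + 5\right) 1\right) = - 80 \left(\frac{1}{6} + 11 \cdot 1\right) = - 80 \left(\frac{1}{6} + 11\right) = \left(-80\right) \frac{67}{6} = - \frac{2680}{3}$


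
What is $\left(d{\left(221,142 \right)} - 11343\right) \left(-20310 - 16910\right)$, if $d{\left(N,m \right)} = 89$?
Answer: $418873880$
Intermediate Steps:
$\left(d{\left(221,142 \right)} - 11343\right) \left(-20310 - 16910\right) = \left(89 - 11343\right) \left(-20310 - 16910\right) = \left(-11254\right) \left(-37220\right) = 418873880$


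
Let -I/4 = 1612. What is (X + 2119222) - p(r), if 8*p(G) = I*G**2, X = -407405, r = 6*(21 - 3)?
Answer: 11113001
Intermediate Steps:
r = 108 (r = 6*18 = 108)
I = -6448 (I = -4*1612 = -6448)
p(G) = -806*G**2 (p(G) = (-6448*G**2)/8 = -806*G**2)
(X + 2119222) - p(r) = (-407405 + 2119222) - (-806)*108**2 = 1711817 - (-806)*11664 = 1711817 - 1*(-9401184) = 1711817 + 9401184 = 11113001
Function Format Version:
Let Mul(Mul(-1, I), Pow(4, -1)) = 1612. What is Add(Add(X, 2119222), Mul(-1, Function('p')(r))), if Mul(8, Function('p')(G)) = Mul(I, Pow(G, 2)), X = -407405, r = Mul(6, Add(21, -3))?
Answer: 11113001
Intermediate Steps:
r = 108 (r = Mul(6, 18) = 108)
I = -6448 (I = Mul(-4, 1612) = -6448)
Function('p')(G) = Mul(-806, Pow(G, 2)) (Function('p')(G) = Mul(Rational(1, 8), Mul(-6448, Pow(G, 2))) = Mul(-806, Pow(G, 2)))
Add(Add(X, 2119222), Mul(-1, Function('p')(r))) = Add(Add(-407405, 2119222), Mul(-1, Mul(-806, Pow(108, 2)))) = Add(1711817, Mul(-1, Mul(-806, 11664))) = Add(1711817, Mul(-1, -9401184)) = Add(1711817, 9401184) = 11113001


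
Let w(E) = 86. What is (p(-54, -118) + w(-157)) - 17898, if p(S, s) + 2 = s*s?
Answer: -3890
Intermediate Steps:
p(S, s) = -2 + s² (p(S, s) = -2 + s*s = -2 + s²)
(p(-54, -118) + w(-157)) - 17898 = ((-2 + (-118)²) + 86) - 17898 = ((-2 + 13924) + 86) - 17898 = (13922 + 86) - 17898 = 14008 - 17898 = -3890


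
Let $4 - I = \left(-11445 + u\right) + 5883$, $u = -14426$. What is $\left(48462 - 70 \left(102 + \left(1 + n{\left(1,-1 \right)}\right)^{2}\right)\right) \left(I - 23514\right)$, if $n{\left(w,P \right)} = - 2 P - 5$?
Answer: $-144549924$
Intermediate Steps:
$n{\left(w,P \right)} = -5 - 2 P$
$I = 19992$ ($I = 4 - \left(\left(-11445 - 14426\right) + 5883\right) = 4 - \left(-25871 + 5883\right) = 4 - -19988 = 4 + 19988 = 19992$)
$\left(48462 - 70 \left(102 + \left(1 + n{\left(1,-1 \right)}\right)^{2}\right)\right) \left(I - 23514\right) = \left(48462 - 70 \left(102 + \left(1 - 3\right)^{2}\right)\right) \left(19992 - 23514\right) = \left(48462 - 70 \left(102 + \left(1 + \left(-5 + 2\right)\right)^{2}\right)\right) \left(-3522\right) = \left(48462 - 70 \left(102 + \left(1 - 3\right)^{2}\right)\right) \left(-3522\right) = \left(48462 - 70 \left(102 + \left(-2\right)^{2}\right)\right) \left(-3522\right) = \left(48462 - 70 \left(102 + 4\right)\right) \left(-3522\right) = \left(48462 - 7420\right) \left(-3522\right) = 41042 \left(-3522\right) = -144549924$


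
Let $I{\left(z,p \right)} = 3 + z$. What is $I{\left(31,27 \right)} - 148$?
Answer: $-114$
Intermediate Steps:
$I{\left(31,27 \right)} - 148 = \left(3 + 31\right) - 148 = 34 - 148 = -114$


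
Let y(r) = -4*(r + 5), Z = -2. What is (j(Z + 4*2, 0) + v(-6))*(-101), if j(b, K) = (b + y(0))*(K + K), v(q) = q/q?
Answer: -101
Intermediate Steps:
y(r) = -20 - 4*r (y(r) = -4*(5 + r) = -20 - 4*r)
v(q) = 1
j(b, K) = 2*K*(-20 + b) (j(b, K) = (b + (-20 - 4*0))*(K + K) = (b + (-20 + 0))*(2*K) = (b - 20)*(2*K) = (-20 + b)*(2*K) = 2*K*(-20 + b))
(j(Z + 4*2, 0) + v(-6))*(-101) = (2*0*(-20 + (-2 + 4*2)) + 1)*(-101) = (2*0*(-20 + (-2 + 8)) + 1)*(-101) = (2*0*(-20 + 6) + 1)*(-101) = (2*0*(-14) + 1)*(-101) = (0 + 1)*(-101) = 1*(-101) = -101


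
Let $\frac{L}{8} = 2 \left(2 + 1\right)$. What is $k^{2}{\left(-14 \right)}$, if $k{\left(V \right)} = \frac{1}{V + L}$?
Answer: $\frac{1}{1156} \approx 0.00086505$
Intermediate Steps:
$L = 48$ ($L = 8 \cdot 2 \left(2 + 1\right) = 8 \cdot 2 \cdot 3 = 8 \cdot 6 = 48$)
$k{\left(V \right)} = \frac{1}{48 + V}$ ($k{\left(V \right)} = \frac{1}{V + 48} = \frac{1}{48 + V}$)
$k^{2}{\left(-14 \right)} = \left(\frac{1}{48 - 14}\right)^{2} = \left(\frac{1}{34}\right)^{2} = \frac{1}{1156}$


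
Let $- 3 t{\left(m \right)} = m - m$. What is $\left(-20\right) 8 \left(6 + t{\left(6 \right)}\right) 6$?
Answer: $-5760$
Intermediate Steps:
$t{\left(m \right)} = 0$ ($t{\left(m \right)} = - \frac{m - m}{3} = \left(- \frac{1}{3}\right) 0 = 0$)
$\left(-20\right) 8 \left(6 + t{\left(6 \right)}\right) 6 = \left(-20\right) 8 \left(6 + 0\right) 6 = - 160 \cdot 6 \cdot 6 = \left(-160\right) 36 = -5760$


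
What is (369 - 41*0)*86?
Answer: 31734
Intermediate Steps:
(369 - 41*0)*86 = (369 + 0)*86 = 369*86 = 31734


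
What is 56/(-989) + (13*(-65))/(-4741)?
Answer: 570209/4688849 ≈ 0.12161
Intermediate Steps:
56/(-989) + (13*(-65))/(-4741) = 56*(-1/989) - 845*(-1/4741) = -56/989 + 845/4741 = 570209/4688849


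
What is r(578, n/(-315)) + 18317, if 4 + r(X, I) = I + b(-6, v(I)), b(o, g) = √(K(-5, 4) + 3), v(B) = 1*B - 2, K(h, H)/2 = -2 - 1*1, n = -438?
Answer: 1923011/105 + I*√3 ≈ 18314.0 + 1.732*I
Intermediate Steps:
K(h, H) = -6 (K(h, H) = 2*(-2 - 1*1) = 2*(-2 - 1) = 2*(-3) = -6)
v(B) = -2 + B (v(B) = B - 2 = -2 + B)
b(o, g) = I*√3 (b(o, g) = √(-6 + 3) = √(-3) = I*√3)
r(X, I) = -4 + I + I*√3 (r(X, I) = -4 + (I + I*√3) = -4 + I + I*√3)
r(578, n/(-315)) + 18317 = (-4 - 438/(-315) + I*√3) + 18317 = (-4 - 438*(-1/315) + I*√3) + 18317 = (-4 + 146/105 + I*√3) + 18317 = (-274/105 + I*√3) + 18317 = 1923011/105 + I*√3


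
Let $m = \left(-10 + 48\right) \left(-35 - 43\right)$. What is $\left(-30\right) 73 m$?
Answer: $6491160$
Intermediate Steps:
$m = -2964$ ($m = 38 \left(-78\right) = -2964$)
$\left(-30\right) 73 m = \left(-30\right) 73 \left(-2964\right) = \left(-2190\right) \left(-2964\right) = 6491160$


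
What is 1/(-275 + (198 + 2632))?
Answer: 1/2555 ≈ 0.00039139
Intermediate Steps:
1/(-275 + (198 + 2632)) = 1/(-275 + 2830) = 1/2555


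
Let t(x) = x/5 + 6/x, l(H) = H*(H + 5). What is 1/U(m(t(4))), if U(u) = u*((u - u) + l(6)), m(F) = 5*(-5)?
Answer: -1/1650 ≈ -0.00060606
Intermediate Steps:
l(H) = H*(5 + H)
t(x) = 6/x + x/5 (t(x) = x*(⅕) + 6/x = x/5 + 6/x = 6/x + x/5)
m(F) = -25
U(u) = 66*u (U(u) = u*((u - u) + 6*(5 + 6)) = u*(0 + 6*11) = u*(0 + 66) = u*66 = 66*u)
1/U(m(t(4))) = 1/(66*(-25)) = 1/(-1650) = -1/1650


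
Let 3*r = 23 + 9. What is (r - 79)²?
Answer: 42025/9 ≈ 4669.4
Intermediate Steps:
r = 32/3 (r = (23 + 9)/3 = (⅓)*32 = 32/3 ≈ 10.667)
(r - 79)² = (32/3 - 79)² = (-205/3)² = 42025/9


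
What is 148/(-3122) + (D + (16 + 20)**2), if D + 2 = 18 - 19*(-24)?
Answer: 2759774/1561 ≈ 1768.0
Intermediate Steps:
D = 472 (D = -2 + (18 - 19*(-24)) = -2 + (18 + 456) = -2 + 474 = 472)
148/(-3122) + (D + (16 + 20)**2) = 148/(-3122) + (472 + (16 + 20)**2) = 148*(-1/3122) + (472 + 36**2) = -74/1561 + (472 + 1296) = -74/1561 + 1768 = 2759774/1561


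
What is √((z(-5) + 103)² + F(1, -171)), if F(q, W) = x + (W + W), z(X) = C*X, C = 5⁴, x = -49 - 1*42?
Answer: √9132051 ≈ 3021.9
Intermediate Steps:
x = -91 (x = -49 - 42 = -91)
C = 625
z(X) = 625*X
F(q, W) = -91 + 2*W (F(q, W) = -91 + (W + W) = -91 + 2*W)
√((z(-5) + 103)² + F(1, -171)) = √((625*(-5) + 103)² + (-91 + 2*(-171))) = √((-3125 + 103)² + (-91 - 342)) = √((-3022)² - 433) = √(9132484 - 433) = √9132051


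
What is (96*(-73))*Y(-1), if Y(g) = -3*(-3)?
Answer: -63072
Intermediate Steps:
Y(g) = 9
(96*(-73))*Y(-1) = (96*(-73))*9 = -7008*9 = -63072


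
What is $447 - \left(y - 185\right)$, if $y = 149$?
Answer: $483$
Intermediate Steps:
$447 - \left(y - 185\right) = 447 - \left(149 - 185\right) = 447 - -36 = 447 + 36 = 483$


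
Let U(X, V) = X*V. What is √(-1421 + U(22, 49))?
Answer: 7*I*√7 ≈ 18.52*I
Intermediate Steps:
U(X, V) = V*X
√(-1421 + U(22, 49)) = √(-1421 + 49*22) = √(-1421 + 1078) = √(-343) = 7*I*√7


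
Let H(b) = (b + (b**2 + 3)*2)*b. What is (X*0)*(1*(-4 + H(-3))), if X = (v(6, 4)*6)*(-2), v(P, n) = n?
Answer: 0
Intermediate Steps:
H(b) = b*(6 + b + 2*b**2) (H(b) = (b + (3 + b**2)*2)*b = (b + (6 + 2*b**2))*b = (6 + b + 2*b**2)*b = b*(6 + b + 2*b**2))
X = -48 (X = (4*6)*(-2) = 24*(-2) = -48)
(X*0)*(1*(-4 + H(-3))) = (-48*0)*(1*(-4 - 3*(6 - 3 + 2*(-3)**2))) = 0*(1*(-4 - 3*(6 - 3 + 2*9))) = 0*(1*(-4 - 3*(6 - 3 + 18))) = 0*(1*(-4 - 3*21)) = 0*(1*(-4 - 63)) = 0*(1*(-67)) = 0*(-67) = 0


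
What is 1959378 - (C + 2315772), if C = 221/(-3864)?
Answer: -1377106195/3864 ≈ -3.5639e+5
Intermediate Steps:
C = -221/3864 (C = 221*(-1/3864) = -221/3864 ≈ -0.057195)
1959378 - (C + 2315772) = 1959378 - (-221/3864 + 2315772) = 1959378 - 1*8948142787/3864 = 1959378 - 8948142787/3864 = -1377106195/3864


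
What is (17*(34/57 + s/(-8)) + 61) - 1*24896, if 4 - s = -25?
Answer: -11348237/456 ≈ -24887.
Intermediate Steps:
s = 29 (s = 4 - 1*(-25) = 4 + 25 = 29)
(17*(34/57 + s/(-8)) + 61) - 1*24896 = (17*(34/57 + 29/(-8)) + 61) - 1*24896 = (17*(34*(1/57) + 29*(-1/8)) + 61) - 24896 = (17*(34/57 - 29/8) + 61) - 24896 = (17*(-1381/456) + 61) - 24896 = (-23477/456 + 61) - 24896 = 4339/456 - 24896 = -11348237/456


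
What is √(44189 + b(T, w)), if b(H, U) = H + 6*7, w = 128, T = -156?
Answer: 5*√1763 ≈ 209.94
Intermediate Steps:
b(H, U) = 42 + H (b(H, U) = H + 42 = 42 + H)
√(44189 + b(T, w)) = √(44189 + (42 - 156)) = √(44189 - 114) = √44075 = 5*√1763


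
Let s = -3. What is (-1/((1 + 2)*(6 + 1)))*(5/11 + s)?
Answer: 4/33 ≈ 0.12121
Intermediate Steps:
(-1/((1 + 2)*(6 + 1)))*(5/11 + s) = (-1/((1 + 2)*(6 + 1)))*(5/11 - 3) = (-1/(3*7))*(5*(1/11) - 3) = (-1/21)*(5/11 - 3) = -1*1/21*(-28/11) = -1/21*(-28/11) = 4/33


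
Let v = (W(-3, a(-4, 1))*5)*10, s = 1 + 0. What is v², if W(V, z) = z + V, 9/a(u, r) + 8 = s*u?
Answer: 140625/4 ≈ 35156.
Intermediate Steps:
s = 1
a(u, r) = 9/(-8 + u) (a(u, r) = 9/(-8 + 1*u) = 9/(-8 + u))
W(V, z) = V + z
v = -375/2 (v = ((-3 + 9/(-8 - 4))*5)*10 = ((-3 + 9/(-12))*5)*10 = ((-3 + 9*(-1/12))*5)*10 = ((-3 - ¾)*5)*10 = -15/4*5*10 = -75/4*10 = -375/2 ≈ -187.50)
v² = (-375/2)² = 140625/4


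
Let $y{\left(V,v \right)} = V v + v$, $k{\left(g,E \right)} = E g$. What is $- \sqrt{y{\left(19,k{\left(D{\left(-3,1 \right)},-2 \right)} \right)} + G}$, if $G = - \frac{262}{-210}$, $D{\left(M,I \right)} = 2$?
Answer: $- \frac{i \sqrt{868245}}{105} \approx - 8.8743 i$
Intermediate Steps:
$y{\left(V,v \right)} = v + V v$
$G = \frac{131}{105}$ ($G = \left(-262\right) \left(- \frac{1}{210}\right) = \frac{131}{105} \approx 1.2476$)
$- \sqrt{y{\left(19,k{\left(D{\left(-3,1 \right)},-2 \right)} \right)} + G} = - \sqrt{\left(-2\right) 2 \left(1 + 19\right) + \frac{131}{105}} = - \sqrt{\left(-4\right) 20 + \frac{131}{105}} = - \sqrt{-80 + \frac{131}{105}} = - \sqrt{- \frac{8269}{105}} = - \frac{i \sqrt{868245}}{105}$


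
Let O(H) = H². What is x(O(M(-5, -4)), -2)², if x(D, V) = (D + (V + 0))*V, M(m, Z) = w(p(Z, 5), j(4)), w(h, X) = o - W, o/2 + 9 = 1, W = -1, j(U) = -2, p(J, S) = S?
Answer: 198916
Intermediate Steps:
o = -16 (o = -18 + 2*1 = -18 + 2 = -16)
w(h, X) = -15 (w(h, X) = -16 - 1*(-1) = -16 + 1 = -15)
M(m, Z) = -15
x(D, V) = V*(D + V) (x(D, V) = (D + V)*V = V*(D + V))
x(O(M(-5, -4)), -2)² = (-2*((-15)² - 2))² = (-2*(225 - 2))² = (-2*223)² = (-446)² = 198916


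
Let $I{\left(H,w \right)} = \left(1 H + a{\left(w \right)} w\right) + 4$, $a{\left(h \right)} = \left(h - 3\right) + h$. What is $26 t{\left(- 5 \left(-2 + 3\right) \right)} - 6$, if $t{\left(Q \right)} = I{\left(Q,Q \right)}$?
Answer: $1658$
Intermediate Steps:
$a{\left(h \right)} = -3 + 2 h$ ($a{\left(h \right)} = \left(-3 + h\right) + h = -3 + 2 h$)
$I{\left(H,w \right)} = 4 + H + w \left(-3 + 2 w\right)$ ($I{\left(H,w \right)} = \left(1 H + \left(-3 + 2 w\right) w\right) + 4 = \left(H + w \left(-3 + 2 w\right)\right) + 4 = 4 + H + w \left(-3 + 2 w\right)$)
$t{\left(Q \right)} = 4 + Q + Q \left(-3 + 2 Q\right)$
$26 t{\left(- 5 \left(-2 + 3\right) \right)} - 6 = 26 \left(4 - 2 \left(- 5 \left(-2 + 3\right)\right) + 2 \left(- 5 \left(-2 + 3\right)\right)^{2}\right) - 6 = 26 \left(4 - 2 \left(\left(-5\right) 1\right) + 2 \left(\left(-5\right) 1\right)^{2}\right) - 6 = 26 \left(4 - -10 + 2 \left(-5\right)^{2}\right) - 6 = 26 \left(4 + 10 + 2 \cdot 25\right) - 6 = 26 \left(4 + 10 + 50\right) - 6 = 26 \cdot 64 - 6 = 1664 - 6 = 1658$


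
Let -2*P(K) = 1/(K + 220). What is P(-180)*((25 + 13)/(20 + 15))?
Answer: -19/1400 ≈ -0.013571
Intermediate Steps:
P(K) = -1/(2*(220 + K)) (P(K) = -1/(2*(K + 220)) = -1/(2*(220 + K)))
P(-180)*((25 + 13)/(20 + 15)) = (-1/(440 + 2*(-180)))*((25 + 13)/(20 + 15)) = (-1/(440 - 360))*(38/35) = (-1/80)*(38*(1/35)) = -1*1/80*(38/35) = -1/80*38/35 = -19/1400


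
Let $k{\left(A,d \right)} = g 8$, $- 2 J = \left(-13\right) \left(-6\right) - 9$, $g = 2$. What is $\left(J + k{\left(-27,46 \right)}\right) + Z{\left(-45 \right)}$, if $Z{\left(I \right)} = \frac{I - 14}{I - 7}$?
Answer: $- \frac{903}{52} \approx -17.365$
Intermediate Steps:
$J = - \frac{69}{2}$ ($J = - \frac{\left(-13\right) \left(-6\right) - 9}{2} = - \frac{78 - 9}{2} = \left(- \frac{1}{2}\right) 69 = - \frac{69}{2} \approx -34.5$)
$k{\left(A,d \right)} = 16$ ($k{\left(A,d \right)} = 2 \cdot 8 = 16$)
$Z{\left(I \right)} = \frac{-14 + I}{-7 + I}$
$\left(J + k{\left(-27,46 \right)}\right) + Z{\left(-45 \right)} = \left(- \frac{69}{2} + 16\right) + \frac{-14 - 45}{-7 - 45} = - \frac{37}{2} + \frac{1}{-52} \left(-59\right) = - \frac{37}{2} - - \frac{59}{52} = - \frac{37}{2} + \frac{59}{52} = - \frac{903}{52}$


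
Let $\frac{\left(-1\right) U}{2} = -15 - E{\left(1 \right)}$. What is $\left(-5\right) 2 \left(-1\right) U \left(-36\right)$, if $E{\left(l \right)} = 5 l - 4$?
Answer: $-11520$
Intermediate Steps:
$E{\left(l \right)} = -4 + 5 l$
$U = 32$ ($U = - 2 \left(-15 - \left(-4 + 5 \cdot 1\right)\right) = - 2 \left(-15 - \left(-4 + 5\right)\right) = - 2 \left(-15 - 1\right) = \left(-2\right) \left(-16\right) = 32$)
$\left(-5\right) 2 \left(-1\right) U \left(-36\right) = \left(-5\right) 2 \left(-1\right) 32 \left(-36\right) = \left(-10\right) \left(-1\right) 32 \left(-36\right) = 10 \cdot 32 \left(-36\right) = 320 \left(-36\right) = -11520$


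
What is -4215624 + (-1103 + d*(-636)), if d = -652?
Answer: -3802055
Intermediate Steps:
-4215624 + (-1103 + d*(-636)) = -4215624 + (-1103 - 652*(-636)) = -4215624 + (-1103 + 414672) = -4215624 + 413569 = -3802055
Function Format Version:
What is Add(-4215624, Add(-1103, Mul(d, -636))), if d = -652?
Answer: -3802055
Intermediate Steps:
Add(-4215624, Add(-1103, Mul(d, -636))) = Add(-4215624, Add(-1103, Mul(-652, -636))) = Add(-4215624, Add(-1103, 414672)) = Add(-4215624, 413569) = -3802055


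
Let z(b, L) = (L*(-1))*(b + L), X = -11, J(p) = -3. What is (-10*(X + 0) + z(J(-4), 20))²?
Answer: 52900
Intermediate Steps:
z(b, L) = -L*(L + b) (z(b, L) = (-L)*(L + b) = -L*(L + b))
(-10*(X + 0) + z(J(-4), 20))² = (-10*(-11 + 0) - 1*20*(20 - 3))² = (-10*(-11) - 1*20*17)² = (110 - 340)² = (-230)² = 52900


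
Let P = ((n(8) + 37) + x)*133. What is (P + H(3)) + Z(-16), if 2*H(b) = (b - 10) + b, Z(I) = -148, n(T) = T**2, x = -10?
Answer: 11953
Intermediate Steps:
H(b) = -5 + b (H(b) = ((b - 10) + b)/2 = ((-10 + b) + b)/2 = (-10 + 2*b)/2 = -5 + b)
P = 12103 (P = ((8**2 + 37) - 10)*133 = ((64 + 37) - 10)*133 = (101 - 10)*133 = 91*133 = 12103)
(P + H(3)) + Z(-16) = (12103 + (-5 + 3)) - 148 = (12103 - 2) - 148 = 12101 - 148 = 11953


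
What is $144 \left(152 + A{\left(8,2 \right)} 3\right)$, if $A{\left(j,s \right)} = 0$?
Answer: $21888$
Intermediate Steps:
$144 \left(152 + A{\left(8,2 \right)} 3\right) = 144 \left(152 + 0 \cdot 3\right) = 144 \left(152 + 0\right) = 144 \cdot 152 = 21888$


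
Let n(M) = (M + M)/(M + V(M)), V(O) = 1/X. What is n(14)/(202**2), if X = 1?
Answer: 7/153015 ≈ 4.5747e-5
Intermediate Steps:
V(O) = 1 (V(O) = 1/1 = 1)
n(M) = 2*M/(1 + M) (n(M) = (M + M)/(M + 1) = (2*M)/(1 + M) = 2*M/(1 + M))
n(14)/(202**2) = (2*14/(1 + 14))/(202**2) = (2*14/15)/40804 = (2*14*(1/15))*(1/40804) = (28/15)*(1/40804) = 7/153015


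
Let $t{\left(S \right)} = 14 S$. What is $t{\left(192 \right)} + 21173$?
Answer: $23861$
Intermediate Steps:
$t{\left(192 \right)} + 21173 = 14 \cdot 192 + 21173 = 2688 + 21173 = 23861$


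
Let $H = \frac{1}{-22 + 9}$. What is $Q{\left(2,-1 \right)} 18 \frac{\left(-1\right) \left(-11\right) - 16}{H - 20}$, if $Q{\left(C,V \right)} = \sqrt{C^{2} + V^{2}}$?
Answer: $\frac{130 \sqrt{5}}{29} \approx 10.024$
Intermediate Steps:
$H = - \frac{1}{13}$ ($H = \frac{1}{-13} = - \frac{1}{13} \approx -0.076923$)
$Q{\left(2,-1 \right)} 18 \frac{\left(-1\right) \left(-11\right) - 16}{H - 20} = \sqrt{2^{2} + \left(-1\right)^{2}} \cdot 18 \frac{\left(-1\right) \left(-11\right) - 16}{- \frac{1}{13} - 20} = \sqrt{4 + 1} \cdot 18 \frac{11 - 16}{- \frac{261}{13}} = \sqrt{5} \cdot 18 \left(\left(-5\right) \left(- \frac{13}{261}\right)\right) = 18 \sqrt{5} \cdot \frac{65}{261} = \frac{130 \sqrt{5}}{29}$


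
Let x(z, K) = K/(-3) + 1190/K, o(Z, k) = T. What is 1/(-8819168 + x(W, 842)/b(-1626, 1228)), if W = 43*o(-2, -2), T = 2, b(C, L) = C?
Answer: -2053638/18111378180487 ≈ -1.1339e-7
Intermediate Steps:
o(Z, k) = 2
W = 86 (W = 43*2 = 86)
x(z, K) = 1190/K - K/3 (x(z, K) = K*(-⅓) + 1190/K = -K/3 + 1190/K = 1190/K - K/3)
1/(-8819168 + x(W, 842)/b(-1626, 1228)) = 1/(-8819168 + (1190/842 - ⅓*842)/(-1626)) = 1/(-8819168 + (1190*(1/842) - 842/3)*(-1/1626)) = 1/(-8819168 + (595/421 - 842/3)*(-1/1626)) = 1/(-8819168 - 352697/1263*(-1/1626)) = 1/(-8819168 + 352697/2053638) = 1/(-18111378180487/2053638) = -2053638/18111378180487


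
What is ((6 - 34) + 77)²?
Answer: 2401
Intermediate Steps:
((6 - 34) + 77)² = (-28 + 77)² = 49² = 2401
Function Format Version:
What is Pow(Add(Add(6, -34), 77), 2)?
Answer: 2401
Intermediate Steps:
Pow(Add(Add(6, -34), 77), 2) = Pow(Add(-28, 77), 2) = Pow(49, 2) = 2401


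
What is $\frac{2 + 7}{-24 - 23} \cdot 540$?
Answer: $- \frac{4860}{47} \approx -103.4$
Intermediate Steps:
$\frac{2 + 7}{-24 - 23} \cdot 540 = \frac{9}{-47} \cdot 540 = 9 \left(- \frac{1}{47}\right) 540 = \left(- \frac{9}{47}\right) 540 = - \frac{4860}{47}$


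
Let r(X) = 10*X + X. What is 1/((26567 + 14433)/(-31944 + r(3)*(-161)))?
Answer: -37257/41000 ≈ -0.90871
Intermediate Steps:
r(X) = 11*X
1/((26567 + 14433)/(-31944 + r(3)*(-161))) = 1/((26567 + 14433)/(-31944 + (11*3)*(-161))) = 1/(41000/(-31944 + 33*(-161))) = 1/(41000/(-31944 - 5313)) = 1/(41000/(-37257)) = 1/(41000*(-1/37257)) = 1/(-41000/37257) = -37257/41000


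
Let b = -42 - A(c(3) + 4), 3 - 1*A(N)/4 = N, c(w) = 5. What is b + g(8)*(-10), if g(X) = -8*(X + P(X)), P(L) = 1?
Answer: 702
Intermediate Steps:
A(N) = 12 - 4*N
g(X) = -8 - 8*X (g(X) = -8*(X + 1) = -8*(1 + X) = -8 - 8*X)
b = -18 (b = -42 - (12 - 4*(5 + 4)) = -42 - (12 - 4*9) = -42 - (12 - 36) = -42 - 1*(-24) = -42 + 24 = -18)
b + g(8)*(-10) = -18 + (-8 - 8*8)*(-10) = -18 + (-8 - 64)*(-10) = -18 - 72*(-10) = -18 + 720 = 702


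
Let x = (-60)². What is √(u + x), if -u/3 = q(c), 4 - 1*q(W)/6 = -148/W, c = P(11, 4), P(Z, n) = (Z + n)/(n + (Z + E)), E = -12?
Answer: 24*√130/5 ≈ 54.728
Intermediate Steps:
P(Z, n) = (Z + n)/(-12 + Z + n) (P(Z, n) = (Z + n)/(n + (Z - 12)) = (Z + n)/(n + (-12 + Z)) = (Z + n)/(-12 + Z + n))
c = 5 (c = (11 + 4)/(-12 + 11 + 4) = 15/3 = (⅓)*15 = 5)
x = 3600
q(W) = 24 + 888/W (q(W) = 24 - (-888)/W = 24 + 888/W)
u = -3024/5 (u = -3*(24 + 888/5) = -3*1008/5 = -3024/5 ≈ -604.80)
√(u + x) = √(-3024/5 + 3600) = √(14976/5) = 24*√130/5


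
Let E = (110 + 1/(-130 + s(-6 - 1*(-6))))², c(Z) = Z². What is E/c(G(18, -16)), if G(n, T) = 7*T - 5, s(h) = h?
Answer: 204461401/231344100 ≈ 0.88380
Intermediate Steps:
G(n, T) = -5 + 7*T
E = 204461401/16900 (E = (110 + 1/(-130 + (-6 - 1*(-6))))² = (110 + 1/(-130 + (-6 + 6)))² = (110 + 1/(-130 + 0))² = (110 + 1/(-130))² = (110 - 1/130)² = (14299/130)² = 204461401/16900 ≈ 12098.)
E/c(G(18, -16)) = 204461401/(16900*((-5 + 7*(-16))²)) = 204461401/(16900*((-5 - 112)²)) = 204461401/(16900*((-117)²)) = (204461401/16900)/13689 = (204461401/16900)*(1/13689) = 204461401/231344100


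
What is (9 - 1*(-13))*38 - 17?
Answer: 819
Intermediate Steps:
(9 - 1*(-13))*38 - 17 = (9 + 13)*38 - 17 = 22*38 - 17 = 836 - 17 = 819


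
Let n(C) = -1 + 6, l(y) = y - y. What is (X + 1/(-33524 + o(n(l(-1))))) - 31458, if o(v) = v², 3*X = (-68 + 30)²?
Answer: -3113062073/100497 ≈ -30977.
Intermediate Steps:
l(y) = 0
X = 1444/3 (X = (-68 + 30)²/3 = (⅓)*(-38)² = (⅓)*1444 = 1444/3 ≈ 481.33)
n(C) = 5
(X + 1/(-33524 + o(n(l(-1))))) - 31458 = (1444/3 + 1/(-33524 + 5²)) - 31458 = (1444/3 + 1/(-33524 + 25)) - 31458 = (1444/3 + 1/(-33499)) - 31458 = (1444/3 - 1/33499) - 31458 = 48372553/100497 - 31458 = -3113062073/100497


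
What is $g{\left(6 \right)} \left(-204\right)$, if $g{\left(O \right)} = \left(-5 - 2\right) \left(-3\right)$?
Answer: $-4284$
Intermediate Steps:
$g{\left(O \right)} = 21$ ($g{\left(O \right)} = \left(-7\right) \left(-3\right) = 21$)
$g{\left(6 \right)} \left(-204\right) = 21 \left(-204\right) = -4284$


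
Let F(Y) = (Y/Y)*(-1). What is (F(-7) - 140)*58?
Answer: -8178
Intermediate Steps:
F(Y) = -1 (F(Y) = 1*(-1) = -1)
(F(-7) - 140)*58 = (-1 - 140)*58 = -141*58 = -8178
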